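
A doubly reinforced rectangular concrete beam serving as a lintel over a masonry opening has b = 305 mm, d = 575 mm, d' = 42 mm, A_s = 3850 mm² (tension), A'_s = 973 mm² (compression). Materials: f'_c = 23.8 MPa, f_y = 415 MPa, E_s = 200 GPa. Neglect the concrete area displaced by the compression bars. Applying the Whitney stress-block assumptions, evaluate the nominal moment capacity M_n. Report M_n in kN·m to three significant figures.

Assume both tension and compression steel yield.
Net tension couple steel: A_s − A'_s = 2877 mm².
a = (A_s − A'_s) f_y / (0.85 f'_c b) = 1193955/(0.85 × 23.8 × 305) = 193.51 mm.
c = a/β₁ = 193.51/0.85 = 227.66 mm; ε'_s = 0.003(c − d')/c = 0.0024 ≥ f_y/E_s = 0.0021, so compression steel does yield.
M_n = (A_s − A'_s) f_y (d − a/2) + A'_s f_y (d − d') = [1193955 × (575 − 96.755) + 403795 × (575 − 42)] × 10⁻⁶ = 571.00 + 215.22 = 786.22 kN·m.

M_n ≈ 786 kN·m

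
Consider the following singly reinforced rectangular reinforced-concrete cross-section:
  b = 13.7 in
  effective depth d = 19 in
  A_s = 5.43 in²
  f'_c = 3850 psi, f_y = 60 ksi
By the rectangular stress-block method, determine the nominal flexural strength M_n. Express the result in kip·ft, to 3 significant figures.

T = A_s f_y = 5.43 × 60 = 325.8 kips.
a = T/(0.85 f'_c b) = 325.8/(0.85 × 3.85 × 13.7) = 7.267 in.
M_n = T(d − a/2) = 325.8 × (19 − 3.6335) = 5006.4 kip·in = 5006.4/12 = 417.20 kip·ft.

M_n ≈ 417 kip·ft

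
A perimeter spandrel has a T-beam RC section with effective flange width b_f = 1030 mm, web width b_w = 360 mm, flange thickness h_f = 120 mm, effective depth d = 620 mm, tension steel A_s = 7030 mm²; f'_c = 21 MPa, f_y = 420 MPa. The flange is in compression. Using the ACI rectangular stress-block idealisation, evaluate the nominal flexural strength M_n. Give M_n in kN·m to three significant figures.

M_n ≈ 1570 kN·m

Tension: T = A_s f_y = 7030 × 420 = 2952600 N.
Try a within the flange: a = T/(0.85 f'_c b_f) = 2952600/(0.85 × 21 × 1030) = 160.59 mm.
a = 160.59 > h_f = 120 mm: the block extends into the web. Split into flange-overhang and web parts.
C_f = 0.85 f'_c (b_f − b_w) h_f = 0.85 × 21 × (1030 − 360) × 120 = 1435140 N.
Remaining web compression depth: a_w = (T − C_f)/(0.85 f'_c b_w) = (2952600 − 1435140)/(0.85 × 21 × 360) = 236.14 mm.
M_n = C_f(d − h_f/2) + (T − C_f)(d − a_w/2) = 1435140 × (620 − 60) + 1517460 × (620 − 118.07) = 803.68 + 761.66 = 1565.34 × 10⁶ N·mm.
M_n = 1565.34 kN·m.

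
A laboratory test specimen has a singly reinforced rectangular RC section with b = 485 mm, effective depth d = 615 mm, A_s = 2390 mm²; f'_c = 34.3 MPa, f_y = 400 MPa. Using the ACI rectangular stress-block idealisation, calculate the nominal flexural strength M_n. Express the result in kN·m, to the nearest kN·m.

T = A_s f_y = 2390 × 400 = 956000 N = 956 kN.
From C = T: a = T/(0.85 f'_c b) = 956000/(0.85 × 34.3 × 485) = 67.61 mm.
M_n = T(d − a/2) = 956 kN × (615 − 33.805) mm = 555.62 kN·m.

M_n ≈ 556 kN·m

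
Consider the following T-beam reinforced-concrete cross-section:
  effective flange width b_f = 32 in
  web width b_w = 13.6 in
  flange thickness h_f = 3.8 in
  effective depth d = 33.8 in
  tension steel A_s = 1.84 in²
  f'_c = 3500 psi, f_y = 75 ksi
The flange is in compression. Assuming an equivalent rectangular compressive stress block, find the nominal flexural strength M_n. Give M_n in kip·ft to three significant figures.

Tension: T = A_s f_y = 1.84 × 75 = 138 kips.
Try a within the flange: a = T/(0.85 f'_c b_f) = 138/(0.85 × 3.5 × 32) = 1.450 in.
Since a = 1.450 ≤ h_f = 3.8 in, the stress block lies entirely in the flange; analyse as a rectangular beam of width b_f.
M_n = T(d − a/2) = 138 × (33.8 − 0.725) = 4564.4 kip·in.
M_n = 4564.4/12 = 380.37 kip·ft.

M_n ≈ 380 kip·ft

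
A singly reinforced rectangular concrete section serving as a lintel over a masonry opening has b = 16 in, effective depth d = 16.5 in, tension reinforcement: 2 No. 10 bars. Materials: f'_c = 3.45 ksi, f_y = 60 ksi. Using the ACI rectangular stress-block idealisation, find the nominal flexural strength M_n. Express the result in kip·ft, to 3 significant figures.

A_s = 2 × 1.27 = 2.54 in².
T = A_s f_y = 2.54 × 60 = 152.4 kips.
a = T/(0.85 f'_c b) = 152.4/(0.85 × 3.45 × 16) = 3.248 in.
M_n = T(d − a/2) = 152.4 × (16.5 − 1.624) = 2267.1 kip·in = 2267.1/12 = 188.93 kip·ft.

M_n ≈ 189 kip·ft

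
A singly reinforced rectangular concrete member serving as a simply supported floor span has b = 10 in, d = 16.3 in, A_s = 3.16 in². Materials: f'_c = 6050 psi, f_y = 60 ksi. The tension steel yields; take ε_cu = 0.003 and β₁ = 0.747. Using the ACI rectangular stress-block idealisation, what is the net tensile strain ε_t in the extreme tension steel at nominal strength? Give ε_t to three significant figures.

a = A_s f_y/(0.85 f'_c b) = 3.687 in.
β₁ = 0.747, so c = a/β₁ = 3.687/0.747 = 4.936 in.
From the linear strain diagram with ε_cu = 0.003: ε_t = 0.003 (d − c)/c = 0.003 × (16.3 − 4.936)/4.936 = 0.00691.
Since ε_t ≥ 0.005, the section is tension-controlled.

ε_t ≈ 0.00691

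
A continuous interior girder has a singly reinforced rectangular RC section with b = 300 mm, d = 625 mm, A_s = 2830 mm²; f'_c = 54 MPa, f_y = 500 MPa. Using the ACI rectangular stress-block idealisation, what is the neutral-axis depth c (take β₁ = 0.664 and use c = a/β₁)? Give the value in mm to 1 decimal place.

c ≈ 154.8 mm

T = A_s f_y = 2830 × 500 = 1415000 N = 1415 kN.
Setting C = 0.85 f'_c a b equal to T: a = 1415000/(0.85 × 54 × 300) = 102.760 mm.
With β₁ = 0.664, c = a/β₁ = 102.760/0.664 = 154.8 mm.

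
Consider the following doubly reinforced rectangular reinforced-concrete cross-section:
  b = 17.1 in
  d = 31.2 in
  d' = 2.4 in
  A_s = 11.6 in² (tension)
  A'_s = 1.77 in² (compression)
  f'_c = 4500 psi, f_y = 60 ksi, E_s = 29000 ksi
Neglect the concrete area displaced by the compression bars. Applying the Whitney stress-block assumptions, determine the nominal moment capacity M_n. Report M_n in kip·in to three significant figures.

Assume both steels yield.
a = (A_s − A'_s) f_y/(0.85 f'_c b) = (11.6 − 1.77) × 60/(0.85 × 4.5 × 17.1) = 9.017 in.
c = a/β₁ = 9.017/0.825 = 10.930 in; ε'_s = 0.003(c − d')/c = 0.0023 ≥ ε_y = 0.0021, so the compression steel yields.
M_n = (A_s − A'_s) f_y (d − a/2) + A'_s f_y (d − d') = 589.8 × (31.2 − 4.5085) + 106.2 × (31.2 − 2.4) = 15742.6 + 3058.6 = 18801.2 kip·in.

M_n ≈ 18800 kip·in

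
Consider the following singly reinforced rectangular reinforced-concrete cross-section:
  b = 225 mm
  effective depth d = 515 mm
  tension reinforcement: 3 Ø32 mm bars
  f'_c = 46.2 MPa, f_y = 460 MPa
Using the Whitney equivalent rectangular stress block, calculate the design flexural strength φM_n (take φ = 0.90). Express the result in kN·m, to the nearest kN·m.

A_s = 3 × 804 = 2412 mm².
T = A_s f_y = 2412 × 460 = 1109520 N = 1109.52 kN.
From C = T: a = T/(0.85 f'_c b) = 1109520/(0.85 × 46.2 × 225) = 125.57 mm.
M_n = T(d − a/2) = 1109.52 kN × (515 − 62.785) mm = 501.74 kN·m.
φM_n = 0.90 × 501.74 = 451.57 kN·m.

φM_n ≈ 452 kN·m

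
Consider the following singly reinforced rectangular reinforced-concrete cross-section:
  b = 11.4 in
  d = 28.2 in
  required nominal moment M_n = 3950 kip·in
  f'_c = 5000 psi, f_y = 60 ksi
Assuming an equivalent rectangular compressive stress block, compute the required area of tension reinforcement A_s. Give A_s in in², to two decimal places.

From M_n = 0.85 f'_c a b (d − a/2):
a = d − √(d² − 2M_n/(0.85 f'_c b)) = 28.2 − √(28.2² − 2 × 3950/(0.85 × 5 × 11.4)) = 3.057 in.
A_s = 0.85 f'_c a b / f_y = 0.85 × 5 × 3.057 × 11.4 / 60 = 2.469 in².

A_s ≈ 2.47 in²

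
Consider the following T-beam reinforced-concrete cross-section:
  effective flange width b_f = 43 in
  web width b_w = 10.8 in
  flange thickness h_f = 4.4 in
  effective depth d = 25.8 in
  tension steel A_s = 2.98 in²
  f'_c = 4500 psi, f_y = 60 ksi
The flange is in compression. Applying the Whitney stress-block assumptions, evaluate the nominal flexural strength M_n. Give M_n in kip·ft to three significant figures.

M_n ≈ 376 kip·ft

Tension: T = A_s f_y = 2.98 × 60 = 178.8 kips.
Try a within the flange: a = T/(0.85 f'_c b_f) = 178.8/(0.85 × 4.5 × 43) = 1.087 in.
Since a = 1.087 ≤ h_f = 4.4 in, the stress block lies entirely in the flange; analyse as a rectangular beam of width b_f.
M_n = T(d − a/2) = 178.8 × (25.8 − 0.5435) = 4515.9 kip·in.
M_n = 4515.9/12 = 376.33 kip·ft.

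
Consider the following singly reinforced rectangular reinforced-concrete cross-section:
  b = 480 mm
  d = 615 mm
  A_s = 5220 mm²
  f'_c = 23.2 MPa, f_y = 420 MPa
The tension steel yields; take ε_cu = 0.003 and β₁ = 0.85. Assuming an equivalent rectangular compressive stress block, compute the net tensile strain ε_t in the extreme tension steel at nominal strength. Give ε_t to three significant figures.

a = A_s f_y/(0.85 f'_c b) = 231.62 mm.
β₁ = 0.85, so c = a/β₁ = 231.62/0.85 = 272.49 mm.
From the linear strain diagram with ε_cu = 0.003: ε_t = 0.003 (d − c)/c = 0.003 × (615 − 272.49)/272.49 = 0.00377.
ε_t < 0.004 — the section is over-reinforced for flexure under ACI limits.

ε_t ≈ 0.00377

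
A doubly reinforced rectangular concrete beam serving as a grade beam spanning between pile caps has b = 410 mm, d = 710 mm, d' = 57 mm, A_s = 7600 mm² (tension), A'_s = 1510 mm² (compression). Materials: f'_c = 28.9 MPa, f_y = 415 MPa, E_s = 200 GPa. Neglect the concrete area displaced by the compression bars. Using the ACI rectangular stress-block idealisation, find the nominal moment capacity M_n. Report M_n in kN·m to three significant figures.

Assume both tension and compression steel yield.
Net tension couple steel: A_s − A'_s = 6090 mm².
a = (A_s − A'_s) f_y / (0.85 f'_c b) = 2527350/(0.85 × 28.9 × 410) = 250.94 mm.
c = a/β₁ = 250.94/0.844 = 297.32 mm; ε'_s = 0.003(c − d')/c = 0.0024 ≥ f_y/E_s = 0.0021, so compression steel does yield.
M_n = (A_s − A'_s) f_y (d − a/2) + A'_s f_y (d − d') = [2527350 × (710 − 125.47) + 626650 × (710 − 57)] × 10⁻⁶ = 1477.31 + 409.20 = 1886.51 kN·m.

M_n ≈ 1890 kN·m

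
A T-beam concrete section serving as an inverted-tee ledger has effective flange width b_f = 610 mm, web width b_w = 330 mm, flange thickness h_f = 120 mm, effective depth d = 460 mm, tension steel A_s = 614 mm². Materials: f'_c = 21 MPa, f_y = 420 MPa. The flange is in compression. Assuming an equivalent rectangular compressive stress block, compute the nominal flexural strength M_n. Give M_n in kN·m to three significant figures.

Tension: T = A_s f_y = 614 × 420 = 257880 N.
Try a within the flange: a = T/(0.85 f'_c b_f) = 257880/(0.85 × 21 × 610) = 23.68 mm.
Since a = 23.68 ≤ h_f = 120 mm, the stress block lies entirely in the flange; analyse as a rectangular beam of width b_f.
M_n = T(d − a/2) = 257880 × (460 − 11.84) = 115.57 × 10⁶ N·mm.
M_n = 115.57 kN·m.

M_n ≈ 116 kN·m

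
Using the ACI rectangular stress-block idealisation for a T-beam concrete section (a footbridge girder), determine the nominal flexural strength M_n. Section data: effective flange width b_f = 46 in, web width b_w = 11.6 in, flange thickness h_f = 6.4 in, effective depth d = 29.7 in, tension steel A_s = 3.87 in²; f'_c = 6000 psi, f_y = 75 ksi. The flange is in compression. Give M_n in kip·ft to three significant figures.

M_n ≈ 703 kip·ft

Tension: T = A_s f_y = 3.87 × 75 = 290.25 kips.
Try a within the flange: a = T/(0.85 f'_c b_f) = 290.25/(0.85 × 6 × 46) = 1.237 in.
Since a = 1.237 ≤ h_f = 6.4 in, the stress block lies entirely in the flange; analyse as a rectangular beam of width b_f.
M_n = T(d − a/2) = 290.25 × (29.7 − 0.6185) = 8440.9 kip·in.
M_n = 8440.9/12 = 703.41 kip·ft.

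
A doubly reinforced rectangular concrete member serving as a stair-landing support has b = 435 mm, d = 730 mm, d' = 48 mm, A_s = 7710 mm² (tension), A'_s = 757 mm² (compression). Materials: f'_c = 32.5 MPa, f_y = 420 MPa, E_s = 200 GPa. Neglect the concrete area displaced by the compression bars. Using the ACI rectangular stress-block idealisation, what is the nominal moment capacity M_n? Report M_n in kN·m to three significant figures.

Assume both tension and compression steel yield.
Net tension couple steel: A_s − A'_s = 6953 mm².
a = (A_s − A'_s) f_y / (0.85 f'_c b) = 2920260/(0.85 × 32.5 × 435) = 243.01 mm.
c = a/β₁ = 243.01/0.818 = 297.08 mm; ε'_s = 0.003(c − d')/c = 0.0025 ≥ f_y/E_s = 0.0021, so compression steel does yield.
M_n = (A_s − A'_s) f_y (d − a/2) + A'_s f_y (d − d') = [2920260 × (730 − 121.505) + 317940 × (730 − 48)] × 10⁻⁶ = 1776.96 + 216.84 = 1993.80 kN·m.

M_n ≈ 1990 kN·m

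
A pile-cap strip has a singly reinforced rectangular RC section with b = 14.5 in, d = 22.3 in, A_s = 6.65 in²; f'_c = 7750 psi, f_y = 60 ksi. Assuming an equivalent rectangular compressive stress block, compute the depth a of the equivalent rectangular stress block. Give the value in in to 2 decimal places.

a ≈ 4.18 in

T = A_s f_y = 6.65 × 60 = 399 kips.
a = T/(0.85 f'_c b) = 399/(0.85 × 7.75 × 14.5) = 4.18 in.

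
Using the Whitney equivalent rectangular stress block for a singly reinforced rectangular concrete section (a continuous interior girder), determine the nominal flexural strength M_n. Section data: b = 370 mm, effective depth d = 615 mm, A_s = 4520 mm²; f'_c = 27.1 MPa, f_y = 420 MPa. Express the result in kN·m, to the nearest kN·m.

M_n ≈ 956 kN·m

T = A_s f_y = 4520 × 420 = 1898400 N = 1898.4 kN.
From C = T: a = T/(0.85 f'_c b) = 1898400/(0.85 × 27.1 × 370) = 222.74 mm.
M_n = T(d − a/2) = 1898.4 kN × (615 − 111.37) mm = 956.09 kN·m.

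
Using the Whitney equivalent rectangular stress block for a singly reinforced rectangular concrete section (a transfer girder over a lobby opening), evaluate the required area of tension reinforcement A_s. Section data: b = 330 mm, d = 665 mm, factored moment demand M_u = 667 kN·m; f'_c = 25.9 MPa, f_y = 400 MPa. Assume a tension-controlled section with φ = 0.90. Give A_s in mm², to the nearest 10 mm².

A_s ≈ 3210 mm²

M_n = M_u/φ = 667/0.90 = 741.111 kN·m.
With M_n = 0.85 f'_c a b (d − a/2), solve the quadratic for a:
a = d − √(d² − 2M_n/(0.85 f'_c b)) = 665 − √(665² − 2 × 741.111×10⁶/(0.85 × 25.9 × 330)) = 176.94 mm.
A_s = 0.85 f'_c a b / f_y = 0.85 × 25.9 × 176.94 × 330 / 400 = 3213.7 mm².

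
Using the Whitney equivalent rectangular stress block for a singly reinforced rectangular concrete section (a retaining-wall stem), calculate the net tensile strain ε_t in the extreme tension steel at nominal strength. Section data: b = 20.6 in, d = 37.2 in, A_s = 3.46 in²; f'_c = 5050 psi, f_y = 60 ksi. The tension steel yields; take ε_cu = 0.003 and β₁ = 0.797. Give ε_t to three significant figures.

ε_t ≈ 0.0349

a = A_s f_y/(0.85 f'_c b) = 2.348 in.
β₁ = 0.797, so c = a/β₁ = 2.348/0.797 = 2.946 in.
From the linear strain diagram with ε_cu = 0.003: ε_t = 0.003 (d − c)/c = 0.003 × (37.2 − 2.946)/2.946 = 0.0349.
Since ε_t ≥ 0.005, the section is tension-controlled.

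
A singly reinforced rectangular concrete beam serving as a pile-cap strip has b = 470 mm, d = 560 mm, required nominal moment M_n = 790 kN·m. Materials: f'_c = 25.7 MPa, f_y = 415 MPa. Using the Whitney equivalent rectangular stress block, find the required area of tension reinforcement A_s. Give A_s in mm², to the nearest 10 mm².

A_s ≈ 3970 mm²

With M_n = 0.85 f'_c a b (d − a/2), solve the quadratic for a:
a = d − √(d² − 2M_n/(0.85 f'_c b)) = 560 − √(560² − 2 × 790×10⁶/(0.85 × 25.7 × 470)) = 160.36 mm.
A_s = 0.85 f'_c a b / f_y = 0.85 × 25.7 × 160.36 × 470 / 415 = 3967.3 mm².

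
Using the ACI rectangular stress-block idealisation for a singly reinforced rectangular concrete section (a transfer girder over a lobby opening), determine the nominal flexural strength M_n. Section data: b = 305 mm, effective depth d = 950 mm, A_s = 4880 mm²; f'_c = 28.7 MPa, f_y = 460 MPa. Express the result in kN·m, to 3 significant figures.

M_n ≈ 1790 kN·m

T = A_s f_y = 4880 × 460 = 2244800 N = 2244.8 kN.
From C = T: a = T/(0.85 f'_c b) = 2244800/(0.85 × 28.7 × 305) = 301.70 mm.
M_n = T(d − a/2) = 2244.8 kN × (950 − 150.85) mm = 1793.93 kN·m.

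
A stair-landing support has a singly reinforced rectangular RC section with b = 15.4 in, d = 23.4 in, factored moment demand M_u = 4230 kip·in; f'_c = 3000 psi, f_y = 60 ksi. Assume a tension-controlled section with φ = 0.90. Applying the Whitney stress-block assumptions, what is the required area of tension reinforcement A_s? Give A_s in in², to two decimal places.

A_s ≈ 3.83 in²

M_n = M_u/φ = 4230/0.90 = 4700 kip·in.
From M_n = 0.85 f'_c a b (d − a/2):
a = d − √(d² − 2M_n/(0.85 f'_c b)) = 23.4 − √(23.4² − 2 × 4700/(0.85 × 3 × 15.4)) = 5.845 in.
A_s = 0.85 f'_c a b / f_y = 0.85 × 3 × 5.845 × 15.4 / 60 = 3.826 in².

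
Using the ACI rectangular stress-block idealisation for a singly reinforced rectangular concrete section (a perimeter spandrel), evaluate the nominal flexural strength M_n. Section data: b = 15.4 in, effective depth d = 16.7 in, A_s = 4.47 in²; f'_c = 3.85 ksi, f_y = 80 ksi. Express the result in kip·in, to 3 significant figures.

T = A_s f_y = 4.47 × 80 = 357.6 kips.
a = T/(0.85 f'_c b) = 357.6/(0.85 × 3.85 × 15.4) = 7.096 in.
M_n = T(d − a/2) = 357.6 × (16.7 − 3.548) = 4703.2 kip·in.

M_n ≈ 4700 kip·in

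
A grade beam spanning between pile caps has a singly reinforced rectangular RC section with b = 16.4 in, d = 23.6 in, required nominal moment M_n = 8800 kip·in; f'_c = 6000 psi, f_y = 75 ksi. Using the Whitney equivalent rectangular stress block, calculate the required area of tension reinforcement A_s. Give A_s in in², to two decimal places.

From M_n = 0.85 f'_c a b (d − a/2):
a = d − √(d² − 2M_n/(0.85 f'_c b)) = 23.6 − √(23.6² − 2 × 8800/(0.85 × 6 × 16.4)) = 4.985 in.
A_s = 0.85 f'_c a b / f_y = 0.85 × 6 × 4.985 × 16.4 / 75 = 5.559 in².

A_s ≈ 5.56 in²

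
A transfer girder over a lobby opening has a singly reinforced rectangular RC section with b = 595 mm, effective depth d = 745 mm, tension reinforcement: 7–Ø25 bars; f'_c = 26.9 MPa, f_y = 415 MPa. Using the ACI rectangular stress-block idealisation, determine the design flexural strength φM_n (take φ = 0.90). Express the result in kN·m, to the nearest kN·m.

φM_n ≈ 889 kN·m

A_s = 7 × 491 = 3437 mm².
T = A_s f_y = 3437 × 415 = 1426355 N = 1426.355 kN.
From C = T: a = T/(0.85 f'_c b) = 1426355/(0.85 × 26.9 × 595) = 104.84 mm.
M_n = T(d − a/2) = 1426.355 kN × (745 − 52.42) mm = 987.86 kN·m.
φM_n = 0.90 × 987.86 = 889.07 kN·m.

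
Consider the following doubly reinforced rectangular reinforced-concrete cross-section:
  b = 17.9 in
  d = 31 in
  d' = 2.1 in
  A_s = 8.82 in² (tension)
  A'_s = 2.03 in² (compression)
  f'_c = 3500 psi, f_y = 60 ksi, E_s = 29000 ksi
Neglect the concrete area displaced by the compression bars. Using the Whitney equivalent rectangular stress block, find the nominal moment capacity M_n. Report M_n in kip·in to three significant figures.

Assume both steels yield.
a = (A_s − A'_s) f_y/(0.85 f'_c b) = (8.82 − 2.03) × 60/(0.85 × 3.5 × 17.9) = 7.650 in.
c = a/β₁ = 7.650/0.85 = 9.000 in; ε'_s = 0.003(c − d')/c = 0.0023 ≥ ε_y = 0.0021, so the compression steel yields.
M_n = (A_s − A'_s) f_y (d − a/2) + A'_s f_y (d − d') = 407.4 × (31 − 3.825) + 121.8 × (31 − 2.1) = 11071.1 + 3520.0 = 14591.1 kip·in.

M_n ≈ 14600 kip·in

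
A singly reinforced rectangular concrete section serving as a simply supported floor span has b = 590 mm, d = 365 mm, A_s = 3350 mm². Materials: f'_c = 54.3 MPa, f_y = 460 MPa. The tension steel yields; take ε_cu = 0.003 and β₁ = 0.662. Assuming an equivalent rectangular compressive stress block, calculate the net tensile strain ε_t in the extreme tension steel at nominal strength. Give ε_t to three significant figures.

a = A_s f_y/(0.85 f'_c b) = 56.59 mm.
β₁ = 0.662, so c = a/β₁ = 56.59/0.662 = 85.48 mm.
From the linear strain diagram with ε_cu = 0.003: ε_t = 0.003 (d − c)/c = 0.003 × (365 − 85.48)/85.48 = 0.00981.
Since ε_t ≥ 0.005, the section is tension-controlled.

ε_t ≈ 0.00981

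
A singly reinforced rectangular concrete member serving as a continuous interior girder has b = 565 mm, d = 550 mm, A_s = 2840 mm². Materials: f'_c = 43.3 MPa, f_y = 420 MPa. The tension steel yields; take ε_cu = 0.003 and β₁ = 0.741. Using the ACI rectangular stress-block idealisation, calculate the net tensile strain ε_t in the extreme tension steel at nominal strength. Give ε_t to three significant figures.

ε_t ≈ 0.0183

a = A_s f_y/(0.85 f'_c b) = 57.36 mm.
β₁ = 0.741, so c = a/β₁ = 57.36/0.741 = 77.41 mm.
From the linear strain diagram with ε_cu = 0.003: ε_t = 0.003 (d − c)/c = 0.003 × (550 − 77.41)/77.41 = 0.0183.
Since ε_t ≥ 0.005, the section is tension-controlled.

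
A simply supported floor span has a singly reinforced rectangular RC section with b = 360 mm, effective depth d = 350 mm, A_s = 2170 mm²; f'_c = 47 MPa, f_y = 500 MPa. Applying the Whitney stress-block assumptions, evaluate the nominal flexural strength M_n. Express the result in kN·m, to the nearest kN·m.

M_n ≈ 339 kN·m

T = A_s f_y = 2170 × 500 = 1085000 N = 1085 kN.
From C = T: a = T/(0.85 f'_c b) = 1085000/(0.85 × 47 × 360) = 75.44 mm.
M_n = T(d − a/2) = 1085 kN × (350 − 37.72) mm = 338.82 kN·m.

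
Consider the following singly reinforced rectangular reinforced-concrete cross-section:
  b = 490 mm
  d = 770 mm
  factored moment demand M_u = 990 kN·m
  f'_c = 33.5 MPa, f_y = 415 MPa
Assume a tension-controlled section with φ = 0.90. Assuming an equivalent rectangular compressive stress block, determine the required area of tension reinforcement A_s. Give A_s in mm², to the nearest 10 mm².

M_n = M_u/φ = 990/0.90 = 1100 kN·m.
With M_n = 0.85 f'_c a b (d − a/2), solve the quadratic for a:
a = d − √(d² − 2M_n/(0.85 f'_c b)) = 770 − √(770² − 2 × 1100×10⁶/(0.85 × 33.5 × 490)) = 110.28 mm.
A_s = 0.85 f'_c a b / f_y = 0.85 × 33.5 × 110.28 × 490 / 415 = 3707.7 mm².

A_s ≈ 3710 mm²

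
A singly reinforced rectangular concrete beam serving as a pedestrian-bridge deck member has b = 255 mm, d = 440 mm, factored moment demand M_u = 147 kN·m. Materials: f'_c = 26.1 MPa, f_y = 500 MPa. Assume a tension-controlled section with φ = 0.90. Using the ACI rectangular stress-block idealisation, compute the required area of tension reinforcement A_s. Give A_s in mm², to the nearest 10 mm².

A_s ≈ 810 mm²

M_n = M_u/φ = 147/0.90 = 163.333 kN·m.
With M_n = 0.85 f'_c a b (d − a/2), solve the quadratic for a:
a = d − √(d² − 2M_n/(0.85 f'_c b)) = 440 − √(440² − 2 × 163.333×10⁶/(0.85 × 26.1 × 255)) = 71.41 mm.
A_s = 0.85 f'_c a b / f_y = 0.85 × 26.1 × 71.41 × 255 / 500 = 808.0 mm².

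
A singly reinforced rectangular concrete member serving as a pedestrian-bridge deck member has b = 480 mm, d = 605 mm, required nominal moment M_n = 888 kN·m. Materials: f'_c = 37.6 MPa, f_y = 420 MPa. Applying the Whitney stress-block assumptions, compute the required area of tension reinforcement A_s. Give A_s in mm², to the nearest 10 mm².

With M_n = 0.85 f'_c a b (d − a/2), solve the quadratic for a:
a = d − √(d² − 2M_n/(0.85 f'_c b)) = 605 − √(605² − 2 × 888×10⁶/(0.85 × 37.6 × 480)) = 104.74 mm.
A_s = 0.85 f'_c a b / f_y = 0.85 × 37.6 × 104.74 × 480 / 420 = 3825.7 mm².

A_s ≈ 3830 mm²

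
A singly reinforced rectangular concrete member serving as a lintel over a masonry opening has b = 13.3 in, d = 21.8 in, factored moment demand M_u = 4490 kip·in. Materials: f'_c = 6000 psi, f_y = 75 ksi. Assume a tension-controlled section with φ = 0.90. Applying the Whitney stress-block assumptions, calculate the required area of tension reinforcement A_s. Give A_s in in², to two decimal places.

A_s ≈ 3.33 in²

M_n = M_u/φ = 4490/0.90 = 4988.89 kip·in.
From M_n = 0.85 f'_c a b (d − a/2):
a = d − √(d² − 2M_n/(0.85 f'_c b)) = 21.8 − √(21.8² − 2 × 4988.89/(0.85 × 6 × 13.3)) = 3.685 in.
A_s = 0.85 f'_c a b / f_y = 0.85 × 6 × 3.685 × 13.3 / 75 = 3.333 in².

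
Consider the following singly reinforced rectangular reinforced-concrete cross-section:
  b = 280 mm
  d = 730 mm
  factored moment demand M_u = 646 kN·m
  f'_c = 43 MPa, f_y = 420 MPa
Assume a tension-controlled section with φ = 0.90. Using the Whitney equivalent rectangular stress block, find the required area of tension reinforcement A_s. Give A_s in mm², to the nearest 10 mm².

A_s ≈ 2520 mm²

M_n = M_u/φ = 646/0.90 = 717.778 kN·m.
With M_n = 0.85 f'_c a b (d − a/2), solve the quadratic for a:
a = d − √(d² − 2M_n/(0.85 f'_c b)) = 730 − √(730² − 2 × 717.778×10⁶/(0.85 × 43 × 280)) = 103.40 mm.
A_s = 0.85 f'_c a b / f_y = 0.85 × 43 × 103.40 × 280 / 420 = 2519.5 mm².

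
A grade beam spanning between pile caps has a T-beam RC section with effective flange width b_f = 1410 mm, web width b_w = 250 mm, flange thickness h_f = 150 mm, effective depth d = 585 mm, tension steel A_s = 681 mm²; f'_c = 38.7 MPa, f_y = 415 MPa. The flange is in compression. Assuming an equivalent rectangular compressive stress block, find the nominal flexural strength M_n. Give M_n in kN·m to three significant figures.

Tension: T = A_s f_y = 681 × 415 = 282615 N.
Try a within the flange: a = T/(0.85 f'_c b_f) = 282615/(0.85 × 38.7 × 1410) = 6.09 mm.
Since a = 6.09 ≤ h_f = 150 mm, the stress block lies entirely in the flange; analyse as a rectangular beam of width b_f.
M_n = T(d − a/2) = 282615 × (585 − 3.045) = 164.47 × 10⁶ N·mm.
M_n = 164.47 kN·m.

M_n ≈ 164 kN·m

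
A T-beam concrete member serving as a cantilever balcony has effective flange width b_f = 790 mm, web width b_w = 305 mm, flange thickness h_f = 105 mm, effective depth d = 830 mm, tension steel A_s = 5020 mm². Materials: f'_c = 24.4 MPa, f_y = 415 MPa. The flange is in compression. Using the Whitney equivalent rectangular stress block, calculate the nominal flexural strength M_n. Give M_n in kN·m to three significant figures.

M_n ≈ 1590 kN·m

Tension: T = A_s f_y = 5020 × 415 = 2083300 N.
Try a within the flange: a = T/(0.85 f'_c b_f) = 2083300/(0.85 × 24.4 × 790) = 127.15 mm.
a = 127.15 > h_f = 105 mm: the block extends into the web. Split into flange-overhang and web parts.
C_f = 0.85 f'_c (b_f − b_w) h_f = 0.85 × 24.4 × (790 − 305) × 105 = 1056185 N.
Remaining web compression depth: a_w = (T − C_f)/(0.85 f'_c b_w) = (2083300 − 1056185)/(0.85 × 24.4 × 305) = 162.37 mm.
M_n = C_f(d − h_f/2) + (T − C_f)(d − a_w/2) = 1056185 × (830 − 52.5) + 1027115 × (830 − 81.185) = 821.18 + 769.12 = 1590.30 × 10⁶ N·mm.
M_n = 1590.30 kN·m.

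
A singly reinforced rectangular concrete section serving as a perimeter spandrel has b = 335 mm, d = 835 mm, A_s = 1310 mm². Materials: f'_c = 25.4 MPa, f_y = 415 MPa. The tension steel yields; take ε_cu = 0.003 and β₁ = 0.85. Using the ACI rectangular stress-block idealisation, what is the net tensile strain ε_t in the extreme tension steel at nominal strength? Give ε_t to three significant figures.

a = A_s f_y/(0.85 f'_c b) = 75.17 mm.
β₁ = 0.85, so c = a/β₁ = 75.17/0.85 = 88.44 mm.
From the linear strain diagram with ε_cu = 0.003: ε_t = 0.003 (d − c)/c = 0.003 × (835 − 88.44)/88.44 = 0.0253.
Since ε_t ≥ 0.005, the section is tension-controlled.

ε_t ≈ 0.0253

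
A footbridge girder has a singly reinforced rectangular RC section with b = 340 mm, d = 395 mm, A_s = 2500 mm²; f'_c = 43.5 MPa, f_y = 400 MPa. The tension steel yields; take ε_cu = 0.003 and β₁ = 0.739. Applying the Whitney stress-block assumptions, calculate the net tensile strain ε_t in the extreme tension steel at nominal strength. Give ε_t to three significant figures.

ε_t ≈ 0.00801

a = A_s f_y/(0.85 f'_c b) = 79.55 mm.
β₁ = 0.739, so c = a/β₁ = 79.55/0.739 = 107.65 mm.
From the linear strain diagram with ε_cu = 0.003: ε_t = 0.003 (d − c)/c = 0.003 × (395 − 107.65)/107.65 = 0.00801.
Since ε_t ≥ 0.005, the section is tension-controlled.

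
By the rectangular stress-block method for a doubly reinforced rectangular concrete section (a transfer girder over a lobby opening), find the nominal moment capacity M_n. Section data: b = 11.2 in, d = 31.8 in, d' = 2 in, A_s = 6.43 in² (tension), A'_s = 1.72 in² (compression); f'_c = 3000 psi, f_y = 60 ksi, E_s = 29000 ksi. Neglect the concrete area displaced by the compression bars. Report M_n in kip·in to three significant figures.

M_n ≈ 10700 kip·in

Assume both steels yield.
a = (A_s − A'_s) f_y/(0.85 f'_c b) = (6.43 − 1.72) × 60/(0.85 × 3 × 11.2) = 9.895 in.
c = a/β₁ = 9.895/0.85 = 11.641 in; ε'_s = 0.003(c − d')/c = 0.0025 ≥ ε_y = 0.0021, so the compression steel yields.
M_n = (A_s − A'_s) f_y (d − a/2) + A'_s f_y (d − d') = 282.6 × (31.8 − 4.9475) + 103.2 × (31.8 − 2) = 7588.5 + 3075.4 = 10663.9 kip·in.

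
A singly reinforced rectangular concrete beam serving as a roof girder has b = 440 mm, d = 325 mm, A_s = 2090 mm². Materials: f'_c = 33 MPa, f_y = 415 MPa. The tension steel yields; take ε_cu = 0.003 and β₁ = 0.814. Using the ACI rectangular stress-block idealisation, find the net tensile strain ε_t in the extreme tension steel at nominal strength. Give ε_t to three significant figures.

a = A_s f_y/(0.85 f'_c b) = 70.28 mm.
β₁ = 0.814, so c = a/β₁ = 70.28/0.814 = 86.34 mm.
From the linear strain diagram with ε_cu = 0.003: ε_t = 0.003 (d − c)/c = 0.003 × (325 − 86.34)/86.34 = 0.00829.
Since ε_t ≥ 0.005, the section is tension-controlled.

ε_t ≈ 0.00829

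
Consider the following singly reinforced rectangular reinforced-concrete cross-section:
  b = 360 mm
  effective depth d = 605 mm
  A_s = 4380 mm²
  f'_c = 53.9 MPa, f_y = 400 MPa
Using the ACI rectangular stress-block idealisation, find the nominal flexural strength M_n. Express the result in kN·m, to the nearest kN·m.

T = A_s f_y = 4380 × 400 = 1752000 N = 1752 kN.
From C = T: a = T/(0.85 f'_c b) = 1752000/(0.85 × 53.9 × 360) = 106.22 mm.
M_n = T(d − a/2) = 1752 kN × (605 − 53.11) mm = 966.91 kN·m.

M_n ≈ 967 kN·m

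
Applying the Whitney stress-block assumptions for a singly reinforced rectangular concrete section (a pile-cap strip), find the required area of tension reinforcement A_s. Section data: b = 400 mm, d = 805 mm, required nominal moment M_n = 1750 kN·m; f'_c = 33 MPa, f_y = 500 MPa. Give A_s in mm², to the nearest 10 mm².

A_s ≈ 5060 mm²

With M_n = 0.85 f'_c a b (d − a/2), solve the quadratic for a:
a = d − √(d² − 2M_n/(0.85 f'_c b)) = 805 − √(805² − 2 × 1750×10⁶/(0.85 × 33 × 400)) = 225.27 mm.
A_s = 0.85 f'_c a b / f_y = 0.85 × 33 × 225.27 × 400 / 500 = 5055.1 mm².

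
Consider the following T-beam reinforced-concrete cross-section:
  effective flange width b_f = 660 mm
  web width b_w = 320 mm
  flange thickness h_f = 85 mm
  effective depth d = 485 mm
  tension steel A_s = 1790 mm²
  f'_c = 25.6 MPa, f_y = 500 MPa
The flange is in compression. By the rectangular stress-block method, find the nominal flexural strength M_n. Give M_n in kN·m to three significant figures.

M_n ≈ 406 kN·m

Tension: T = A_s f_y = 1790 × 500 = 895000 N.
Try a within the flange: a = T/(0.85 f'_c b_f) = 895000/(0.85 × 25.6 × 660) = 62.32 mm.
Since a = 62.32 ≤ h_f = 85 mm, the stress block lies entirely in the flange; analyse as a rectangular beam of width b_f.
M_n = T(d − a/2) = 895000 × (485 − 31.16) = 406.19 × 10⁶ N·mm.
M_n = 406.19 kN·m.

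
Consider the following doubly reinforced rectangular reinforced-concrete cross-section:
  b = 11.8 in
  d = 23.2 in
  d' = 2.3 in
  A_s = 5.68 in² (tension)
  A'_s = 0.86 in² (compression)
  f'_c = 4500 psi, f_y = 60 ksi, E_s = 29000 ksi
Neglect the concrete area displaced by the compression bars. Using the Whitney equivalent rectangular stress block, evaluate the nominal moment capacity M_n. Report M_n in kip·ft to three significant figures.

Assume both steels yield.
a = (A_s − A'_s) f_y/(0.85 f'_c b) = (5.68 − 0.86) × 60/(0.85 × 4.5 × 11.8) = 6.407 in.
c = a/β₁ = 6.407/0.825 = 7.766 in; ε'_s = 0.003(c − d')/c = 0.0021 ≥ ε_y = 0.0021, so the compression steel yields.
M_n = (A_s − A'_s) f_y (d − a/2) + A'_s f_y (d − d') = 289.2 × (23.2 − 3.2035) + 51.6 × (23.2 − 2.3) = 5783.0 + 1078.4 = 6861.4 kip·in = 6861.4/12 = 571.78 kip·ft.

M_n ≈ 572 kip·ft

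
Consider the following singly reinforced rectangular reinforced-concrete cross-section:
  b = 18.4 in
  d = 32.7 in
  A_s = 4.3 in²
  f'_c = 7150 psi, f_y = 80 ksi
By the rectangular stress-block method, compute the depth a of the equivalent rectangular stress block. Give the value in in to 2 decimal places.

T = A_s f_y = 4.3 × 80 = 344 kips.
a = T/(0.85 f'_c b) = 344/(0.85 × 7.15 × 18.4) = 3.08 in.

a ≈ 3.08 in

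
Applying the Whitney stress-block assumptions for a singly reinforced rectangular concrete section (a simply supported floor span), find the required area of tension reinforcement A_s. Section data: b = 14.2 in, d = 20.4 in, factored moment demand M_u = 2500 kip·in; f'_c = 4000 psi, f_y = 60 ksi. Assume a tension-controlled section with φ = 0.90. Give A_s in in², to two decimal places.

M_n = M_u/φ = 2500/0.90 = 2777.78 kip·in.
From M_n = 0.85 f'_c a b (d − a/2):
a = d − √(d² − 2M_n/(0.85 f'_c b)) = 20.4 − √(20.4² − 2 × 2777.78/(0.85 × 4 × 14.2)) = 3.048 in.
A_s = 0.85 f'_c a b / f_y = 0.85 × 4 × 3.048 × 14.2 / 60 = 2.453 in².

A_s ≈ 2.45 in²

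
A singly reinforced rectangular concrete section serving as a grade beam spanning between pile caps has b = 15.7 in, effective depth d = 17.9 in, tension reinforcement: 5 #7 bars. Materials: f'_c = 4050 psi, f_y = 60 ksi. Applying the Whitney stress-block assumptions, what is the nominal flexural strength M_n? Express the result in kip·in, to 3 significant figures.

A_s = 5 × 0.6 = 3 in².
T = A_s f_y = 3 × 60 = 180 kips.
a = T/(0.85 f'_c b) = 180/(0.85 × 4.05 × 15.7) = 3.330 in.
M_n = T(d − a/2) = 180 × (17.9 − 1.665) = 2922.3 kip·in.

M_n ≈ 2920 kip·in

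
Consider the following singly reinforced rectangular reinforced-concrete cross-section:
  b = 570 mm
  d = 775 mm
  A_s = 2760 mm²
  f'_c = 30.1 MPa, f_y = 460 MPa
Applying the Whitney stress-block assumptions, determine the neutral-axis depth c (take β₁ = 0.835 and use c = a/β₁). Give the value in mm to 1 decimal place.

c ≈ 104.3 mm

T = A_s f_y = 2760 × 460 = 1269600 N = 1269.6 kN.
Setting C = 0.85 f'_c a b equal to T: a = 1269600/(0.85 × 30.1 × 570) = 87.058 mm.
With β₁ = 0.835, c = a/β₁ = 87.058/0.835 = 104.3 mm.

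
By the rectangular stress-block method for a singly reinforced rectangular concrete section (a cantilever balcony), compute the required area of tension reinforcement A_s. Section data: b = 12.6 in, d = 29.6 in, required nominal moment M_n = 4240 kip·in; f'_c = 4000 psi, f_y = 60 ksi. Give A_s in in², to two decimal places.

From M_n = 0.85 f'_c a b (d − a/2):
a = d − √(d² − 2M_n/(0.85 f'_c b)) = 29.6 − √(29.6² − 2 × 4240/(0.85 × 4 × 12.6)) = 3.557 in.
A_s = 0.85 f'_c a b / f_y = 0.85 × 4 × 3.557 × 12.6 / 60 = 2.540 in².

A_s ≈ 2.54 in²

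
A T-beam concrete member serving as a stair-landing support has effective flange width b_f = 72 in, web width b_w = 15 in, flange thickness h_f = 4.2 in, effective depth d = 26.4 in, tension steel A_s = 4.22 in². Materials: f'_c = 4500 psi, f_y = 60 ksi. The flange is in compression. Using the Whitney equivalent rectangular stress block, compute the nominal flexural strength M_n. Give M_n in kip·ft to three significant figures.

Tension: T = A_s f_y = 4.22 × 60 = 253.2 kips.
Try a within the flange: a = T/(0.85 f'_c b_f) = 253.2/(0.85 × 4.5 × 72) = 0.919 in.
Since a = 0.919 ≤ h_f = 4.2 in, the stress block lies entirely in the flange; analyse as a rectangular beam of width b_f.
M_n = T(d − a/2) = 253.2 × (26.4 − 0.4595) = 6568.1 kip·in.
M_n = 6568.1/12 = 547.34 kip·ft.

M_n ≈ 547 kip·ft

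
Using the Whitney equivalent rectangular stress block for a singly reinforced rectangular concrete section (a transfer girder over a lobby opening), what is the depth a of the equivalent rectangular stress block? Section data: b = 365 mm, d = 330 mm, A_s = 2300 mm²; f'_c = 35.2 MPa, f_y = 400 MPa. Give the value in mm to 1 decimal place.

T = A_s f_y = 2300 × 400 = 920000 N = 920 kN.
Setting C = 0.85 f'_c a b equal to T: a = 920000/(0.85 × 35.2 × 365) = 84.2 mm.

a ≈ 84.2 mm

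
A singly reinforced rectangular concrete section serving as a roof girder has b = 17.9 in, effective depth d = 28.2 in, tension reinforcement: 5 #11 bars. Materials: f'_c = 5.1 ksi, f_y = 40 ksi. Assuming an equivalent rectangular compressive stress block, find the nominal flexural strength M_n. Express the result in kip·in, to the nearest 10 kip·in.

M_n ≈ 8170 kip·in

A_s = 5 × 1.56 = 7.8 in².
T = A_s f_y = 7.8 × 40 = 312 kips.
a = T/(0.85 f'_c b) = 312/(0.85 × 5.1 × 17.9) = 4.021 in.
M_n = T(d − a/2) = 312 × (28.2 − 2.0105) = 8171.1 kip·in.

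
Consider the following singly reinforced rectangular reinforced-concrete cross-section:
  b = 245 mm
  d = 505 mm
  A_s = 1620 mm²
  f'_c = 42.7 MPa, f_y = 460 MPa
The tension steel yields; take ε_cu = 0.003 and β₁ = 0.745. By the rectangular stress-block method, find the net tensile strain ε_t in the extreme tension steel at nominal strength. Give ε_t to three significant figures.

ε_t ≈ 0.0105

a = A_s f_y/(0.85 f'_c b) = 83.80 mm.
β₁ = 0.745, so c = a/β₁ = 83.80/0.745 = 112.48 mm.
From the linear strain diagram with ε_cu = 0.003: ε_t = 0.003 (d − c)/c = 0.003 × (505 − 112.48)/112.48 = 0.0105.
Since ε_t ≥ 0.005, the section is tension-controlled.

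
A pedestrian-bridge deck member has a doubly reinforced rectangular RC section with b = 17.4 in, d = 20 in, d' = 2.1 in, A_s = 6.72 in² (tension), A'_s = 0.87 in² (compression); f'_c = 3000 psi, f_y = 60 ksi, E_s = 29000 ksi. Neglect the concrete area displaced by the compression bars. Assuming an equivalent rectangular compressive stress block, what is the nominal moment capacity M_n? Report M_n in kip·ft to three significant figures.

M_n ≈ 547 kip·ft

Assume both steels yield.
a = (A_s − A'_s) f_y/(0.85 f'_c b) = (6.72 − 0.87) × 60/(0.85 × 3 × 17.4) = 7.911 in.
c = a/β₁ = 7.911/0.85 = 9.307 in; ε'_s = 0.003(c − d')/c = 0.0023 ≥ ε_y = 0.0021, so the compression steel yields.
M_n = (A_s − A'_s) f_y (d − a/2) + A'_s f_y (d − d') = 351 × (20 − 3.9555) + 52.2 × (20 − 2.1) = 5631.6 + 934.4 = 6566.0 kip·in = 6566.0/12 = 547.17 kip·ft.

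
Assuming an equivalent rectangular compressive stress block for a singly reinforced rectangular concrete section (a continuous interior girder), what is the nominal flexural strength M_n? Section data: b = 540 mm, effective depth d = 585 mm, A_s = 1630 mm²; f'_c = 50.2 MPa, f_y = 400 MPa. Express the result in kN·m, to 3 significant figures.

T = A_s f_y = 1630 × 400 = 652000 N = 652 kN.
From C = T: a = T/(0.85 f'_c b) = 652000/(0.85 × 50.2 × 540) = 28.30 mm.
M_n = T(d − a/2) = 652 kN × (585 − 14.15) mm = 372.19 kN·m.

M_n ≈ 372 kN·m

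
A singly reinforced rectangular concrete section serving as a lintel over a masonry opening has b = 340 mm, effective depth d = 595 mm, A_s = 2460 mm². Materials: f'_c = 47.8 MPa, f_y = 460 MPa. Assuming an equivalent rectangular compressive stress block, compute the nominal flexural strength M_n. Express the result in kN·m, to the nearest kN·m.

T = A_s f_y = 2460 × 460 = 1131600 N = 1131.6 kN.
From C = T: a = T/(0.85 f'_c b) = 1131600/(0.85 × 47.8 × 340) = 81.92 mm.
M_n = T(d − a/2) = 1131.6 kN × (595 − 40.96) mm = 626.95 kN·m.

M_n ≈ 627 kN·m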